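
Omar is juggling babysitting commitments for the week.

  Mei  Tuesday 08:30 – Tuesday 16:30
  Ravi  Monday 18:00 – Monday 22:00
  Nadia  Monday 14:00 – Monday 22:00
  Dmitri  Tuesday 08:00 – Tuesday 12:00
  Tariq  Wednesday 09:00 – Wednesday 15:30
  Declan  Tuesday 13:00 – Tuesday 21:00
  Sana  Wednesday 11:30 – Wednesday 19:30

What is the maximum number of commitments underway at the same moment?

Walk through starts and ends in time order (an end at T is processed before a start at T):
Monday 14:00 start Nadia → 1
Monday 18:00 start Ravi → 2
Monday 22:00 end Nadia → 1
Monday 22:00 end Ravi → 0
Tuesday 08:00 start Dmitri → 1
Tuesday 08:30 start Mei → 2
Tuesday 12:00 end Dmitri → 1
Tuesday 13:00 start Declan → 2
Tuesday 16:30 end Mei → 1
Tuesday 21:00 end Declan → 0
Wednesday 09:00 start Tariq → 1
Wednesday 11:30 start Sana → 2
Wednesday 15:30 end Tariq → 1
Wednesday 19:30 end Sana → 0
Peak is 2, at Monday 18:00 (Nadia, Ravi).

2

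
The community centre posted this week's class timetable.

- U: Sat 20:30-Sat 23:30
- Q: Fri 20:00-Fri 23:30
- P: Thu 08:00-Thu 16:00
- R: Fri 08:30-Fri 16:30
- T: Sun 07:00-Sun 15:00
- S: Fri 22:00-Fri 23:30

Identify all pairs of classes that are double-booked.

Two intervals overlap when each starts before the other ends.
Sorted by start: P, R, Q, S, U, T.
R starts after P ends — done with P.
Q starts after R ends — done with R.
S starts before Q ends → Q and S overlap.
U starts after Q ends — done with Q.
U starts after S ends — done with S.
T starts after U ends.

Q & S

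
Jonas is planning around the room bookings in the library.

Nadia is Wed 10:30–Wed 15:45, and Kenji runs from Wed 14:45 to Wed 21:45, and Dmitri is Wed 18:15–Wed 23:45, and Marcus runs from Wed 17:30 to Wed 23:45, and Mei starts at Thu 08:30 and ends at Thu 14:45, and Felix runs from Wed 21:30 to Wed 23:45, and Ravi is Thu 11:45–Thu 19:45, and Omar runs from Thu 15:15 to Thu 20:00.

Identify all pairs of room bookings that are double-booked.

Dmitri & Felix, Dmitri & Kenji, Dmitri & Marcus, Felix & Kenji, Felix & Marcus, Kenji & Marcus, Kenji & Nadia, Mei & Ravi, Omar & Ravi

Check each pair: they overlap iff neither finishes before the other starts.
Sorted by start: Nadia, Kenji, Marcus, Dmitri, Felix, Mei, Ravi, Omar.
Kenji starts before Nadia ends → Nadia and Kenji overlap.
Marcus starts after Nadia ends, so Nadia has no further overlaps.
Marcus starts before Kenji ends → Kenji and Marcus overlap.
Dmitri starts before Kenji ends → Kenji and Dmitri overlap.
Felix starts before Kenji ends → Kenji and Felix overlap.
Mei starts after Kenji ends, so Kenji has no further overlaps.
Dmitri starts before Marcus ends → Marcus and Dmitri overlap.
Felix starts before Marcus ends → Marcus and Felix overlap.
Mei starts after Marcus ends, so Marcus has no further overlaps.
Felix starts before Dmitri ends → Dmitri and Felix overlap.
Mei starts after Dmitri ends, so Dmitri has no further overlaps.
Mei starts after Felix ends, so Felix has no further overlaps.
Ravi starts before Mei ends → Mei and Ravi overlap.
Omar starts after Mei ends.
Omar starts before Ravi ends → Ravi and Omar overlap.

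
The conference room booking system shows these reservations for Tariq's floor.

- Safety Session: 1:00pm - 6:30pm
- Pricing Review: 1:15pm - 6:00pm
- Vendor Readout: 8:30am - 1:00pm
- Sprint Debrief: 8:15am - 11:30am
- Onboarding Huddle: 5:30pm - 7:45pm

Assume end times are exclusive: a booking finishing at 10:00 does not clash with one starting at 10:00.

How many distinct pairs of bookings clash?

4

Sorted by start: Sprint Debrief, Vendor Readout, Safety Session, Pricing Review, Onboarding Huddle.
Vendor Readout starts before Sprint Debrief ends → Sprint Debrief and Vendor Readout overlap.
Safety Session starts after Sprint Debrief ends; Sprint Debrief is clear from here.
Safety Session starts exactly when Vendor Readout ends (back-to-back, no overlap); Vendor Readout is clear from here.
Pricing Review starts before Safety Session ends → Safety Session and Pricing Review overlap.
Onboarding Huddle starts before Safety Session ends → Safety Session and Onboarding Huddle overlap.
Onboarding Huddle starts before Pricing Review ends → Pricing Review and Onboarding Huddle overlap.
Overlapping pairs: Onboarding Huddle & Pricing Review, Onboarding Huddle & Safety Session, Pricing Review & Safety Session, Sprint Debrief & Vendor Readout — 4 in total.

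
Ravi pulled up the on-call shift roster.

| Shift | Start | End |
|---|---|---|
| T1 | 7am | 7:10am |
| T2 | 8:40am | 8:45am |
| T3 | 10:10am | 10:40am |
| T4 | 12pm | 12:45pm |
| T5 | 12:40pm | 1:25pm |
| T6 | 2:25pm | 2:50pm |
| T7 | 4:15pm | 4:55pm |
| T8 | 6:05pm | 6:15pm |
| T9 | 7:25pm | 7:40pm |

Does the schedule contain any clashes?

Two intervals overlap when each starts before the other ends.
Sorted by start: T1, T2, T3, T4, T5, T6, T7, T8, T9.
T2 starts after T1 ends, so T1 has no further overlaps.
T3 starts after T2 ends, so T2 has no further overlaps.
T4 starts after T3 ends, so T3 has no further overlaps.
T5 starts before T4 ends → T4 and T5 overlap.
That's a conflict, so the schedule is not conflict-free.

Yes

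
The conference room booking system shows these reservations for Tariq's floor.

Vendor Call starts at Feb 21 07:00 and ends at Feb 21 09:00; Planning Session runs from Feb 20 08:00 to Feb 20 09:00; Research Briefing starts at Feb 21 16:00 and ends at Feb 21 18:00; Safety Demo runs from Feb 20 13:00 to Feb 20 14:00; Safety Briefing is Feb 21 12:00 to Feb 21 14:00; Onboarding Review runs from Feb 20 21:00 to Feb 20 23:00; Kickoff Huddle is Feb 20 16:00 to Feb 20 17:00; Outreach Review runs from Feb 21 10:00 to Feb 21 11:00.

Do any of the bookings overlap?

No

Check each pair: they overlap iff neither finishes before the other starts.
Sorted by start: Planning Session, Safety Demo, Kickoff Huddle, Onboarding Review, Vendor Call, Outreach Review, Safety Briefing, Research Briefing.
Safety Demo starts after Planning Session ends; Planning Session is clear from here.
Kickoff Huddle starts after Safety Demo ends; Safety Demo is clear from here.
Onboarding Review starts after Kickoff Huddle ends; Kickoff Huddle is clear from here.
Vendor Call starts after Onboarding Review ends; Onboarding Review is clear from here.
Outreach Review starts after Vendor Call ends; Vendor Call is clear from here.
Safety Briefing starts after Outreach Review ends; Outreach Review is clear from here.
Research Briefing starts after Safety Briefing ends.
Every pair is clear; the schedule has no overlaps.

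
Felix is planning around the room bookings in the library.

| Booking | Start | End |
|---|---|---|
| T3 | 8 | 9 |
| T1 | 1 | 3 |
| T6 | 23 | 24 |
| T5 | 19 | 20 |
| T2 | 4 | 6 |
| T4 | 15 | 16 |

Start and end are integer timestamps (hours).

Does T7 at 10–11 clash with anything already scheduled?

T1: ends 3 at or before T7 starts 10 → clear.
T2: ends 6 at or before T7 starts 10 → clear.
T3: ends 9 at or before T7 starts 10 → clear.
T4: starts 15 at or after T7 ends 11 → clear.
T5: starts 19 at or after T7 ends 11 → clear.
T6: starts 23 at or after T7 ends 11 → clear.

No — it doesn't clash with anything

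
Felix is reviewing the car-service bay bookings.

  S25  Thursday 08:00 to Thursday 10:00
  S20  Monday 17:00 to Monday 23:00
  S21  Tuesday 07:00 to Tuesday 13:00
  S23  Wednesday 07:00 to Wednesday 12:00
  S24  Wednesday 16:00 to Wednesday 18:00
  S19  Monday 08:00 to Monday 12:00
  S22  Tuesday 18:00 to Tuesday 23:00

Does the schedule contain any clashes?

No

Sorted by start: S19, S20, S21, S22, S23, S24, S25.
S20 starts after S19 ends, so nothing later overlaps S19 either.
S21 starts after S20 ends, so nothing later overlaps S20 either.
S22 starts after S21 ends, so nothing later overlaps S21 either.
S23 starts after S22 ends, so nothing later overlaps S22 either.
S24 starts after S23 ends, so nothing later overlaps S23 either.
S25 starts after S24 ends.
Every pair is clear; the schedule has no overlaps.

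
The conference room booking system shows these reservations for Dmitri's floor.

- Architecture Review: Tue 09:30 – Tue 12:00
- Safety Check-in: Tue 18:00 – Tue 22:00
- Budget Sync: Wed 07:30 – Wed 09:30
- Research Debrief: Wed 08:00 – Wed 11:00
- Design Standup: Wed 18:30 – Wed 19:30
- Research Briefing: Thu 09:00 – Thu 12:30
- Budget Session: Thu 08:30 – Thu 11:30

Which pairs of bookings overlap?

Check each pair: they overlap iff neither finishes before the other starts.
Sorted by start: Architecture Review, Safety Check-in, Budget Sync, Research Debrief, Design Standup, Budget Session, Research Briefing.
Safety Check-in starts after Architecture Review ends — done with Architecture Review.
Budget Sync starts after Safety Check-in ends — done with Safety Check-in.
Research Debrief starts before Budget Sync ends → Budget Sync and Research Debrief overlap.
Design Standup starts after Budget Sync ends — done with Budget Sync.
Design Standup starts after Research Debrief ends — done with Research Debrief.
Budget Session starts after Design Standup ends — done with Design Standup.
Research Briefing starts before Budget Session ends → Budget Session and Research Briefing overlap.

Budget Session & Research Briefing, Budget Sync & Research Debrief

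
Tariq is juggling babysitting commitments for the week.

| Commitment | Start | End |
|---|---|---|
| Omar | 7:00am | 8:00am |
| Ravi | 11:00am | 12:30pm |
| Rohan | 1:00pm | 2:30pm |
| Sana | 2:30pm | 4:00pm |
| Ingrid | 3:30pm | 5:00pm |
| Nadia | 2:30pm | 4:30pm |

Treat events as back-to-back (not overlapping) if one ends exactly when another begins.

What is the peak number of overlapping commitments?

3

Walk through starts and ends in time order (an end at T is processed before a start at T):
7:00am start Omar → 1
8:00am end Omar → 0
11:00am start Ravi → 1
12:30pm end Ravi → 0
1:00pm start Rohan → 1
2:30pm end Rohan → 0
2:30pm start Nadia → 1
2:30pm start Sana → 2
3:30pm start Ingrid → 3
4:00pm end Sana → 2
4:30pm end Nadia → 1
5:00pm end Ingrid → 0
Peak is 3, at 3:30pm (Ingrid, Nadia, Sana).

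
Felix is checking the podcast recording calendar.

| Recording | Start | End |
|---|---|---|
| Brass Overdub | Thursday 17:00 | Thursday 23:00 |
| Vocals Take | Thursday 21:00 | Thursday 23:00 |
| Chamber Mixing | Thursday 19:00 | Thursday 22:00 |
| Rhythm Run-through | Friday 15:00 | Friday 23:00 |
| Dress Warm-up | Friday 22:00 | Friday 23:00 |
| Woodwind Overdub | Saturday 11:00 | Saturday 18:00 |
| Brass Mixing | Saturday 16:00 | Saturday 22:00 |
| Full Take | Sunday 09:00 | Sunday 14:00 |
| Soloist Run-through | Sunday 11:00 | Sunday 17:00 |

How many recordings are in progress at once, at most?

Walk through starts and ends in time order (an end at T is processed before a start at T):
Thursday 17:00 start Brass Overdub → 1
Thursday 19:00 start Chamber Mixing → 2
Thursday 21:00 start Vocals Take → 3
Thursday 22:00 end Chamber Mixing → 2
Thursday 23:00 end Brass Overdub → 1
Thursday 23:00 end Vocals Take → 0
Friday 15:00 start Rhythm Run-through → 1
Friday 22:00 start Dress Warm-up → 2
Friday 23:00 end Dress Warm-up → 1
Friday 23:00 end Rhythm Run-through → 0
Saturday 11:00 start Woodwind Overdub → 1
Saturday 16:00 start Brass Mixing → 2
Saturday 18:00 end Woodwind Overdub → 1
Saturday 22:00 end Brass Mixing → 0
Sunday 09:00 start Full Take → 1
Sunday 11:00 start Soloist Run-through → 2
Sunday 14:00 end Full Take → 1
Sunday 17:00 end Soloist Run-through → 0
Peak is 3, at Thursday 21:00 (Brass Overdub, Chamber Mixing, Vocals Take).

3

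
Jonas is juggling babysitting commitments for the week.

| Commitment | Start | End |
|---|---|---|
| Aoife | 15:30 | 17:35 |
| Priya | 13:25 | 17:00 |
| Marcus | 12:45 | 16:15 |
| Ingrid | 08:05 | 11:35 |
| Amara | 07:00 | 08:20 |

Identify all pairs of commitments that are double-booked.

Amara & Ingrid, Aoife & Marcus, Aoife & Priya, Marcus & Priya

Sorted by start: Amara, Ingrid, Marcus, Priya, Aoife.
Ingrid starts before Amara ends → Amara and Ingrid overlap.
Marcus starts after Amara ends — done with Amara.
Marcus starts after Ingrid ends — done with Ingrid.
Priya starts before Marcus ends → Marcus and Priya overlap.
Aoife starts before Marcus ends → Marcus and Aoife overlap.
Aoife starts before Priya ends → Priya and Aoife overlap.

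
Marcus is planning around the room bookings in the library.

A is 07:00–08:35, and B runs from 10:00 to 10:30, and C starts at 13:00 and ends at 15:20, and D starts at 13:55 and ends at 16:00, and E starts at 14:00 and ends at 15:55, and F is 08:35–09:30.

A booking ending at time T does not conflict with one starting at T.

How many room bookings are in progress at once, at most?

3

Walk through starts and ends in time order (an end at T is processed before a start at T):
07:00 start A → 1
08:35 end A → 0
08:35 start F → 1
09:30 end F → 0
10:00 start B → 1
10:30 end B → 0
13:00 start C → 1
13:55 start D → 2
14:00 start E → 3
15:20 end C → 2
15:55 end E → 1
16:00 end D → 0
Peak is 3, at 14:00 (C, D, E).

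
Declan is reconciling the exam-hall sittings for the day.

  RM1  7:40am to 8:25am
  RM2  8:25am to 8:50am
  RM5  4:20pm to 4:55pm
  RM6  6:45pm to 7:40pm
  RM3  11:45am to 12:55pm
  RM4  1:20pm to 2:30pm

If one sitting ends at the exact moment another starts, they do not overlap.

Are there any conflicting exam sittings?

No

Sorted by start: RM1, RM2, RM3, RM4, RM5, RM6.
RM2 starts exactly when RM1 ends (back-to-back, no overlap) — done with RM1.
RM3 starts after RM2 ends — done with RM2.
RM4 starts after RM3 ends — done with RM3.
RM5 starts after RM4 ends — done with RM4.
RM6 starts after RM5 ends.
Every pair is clear; the schedule has no overlaps.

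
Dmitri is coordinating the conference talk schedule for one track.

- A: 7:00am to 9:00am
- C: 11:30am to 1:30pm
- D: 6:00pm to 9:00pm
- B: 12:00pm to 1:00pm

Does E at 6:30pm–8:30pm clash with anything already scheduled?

A: ends 9:00am at or before E starts 6:30pm → clear.
C: ends 1:30pm at or before E starts 6:30pm → clear.
B: ends 1:00pm at or before E starts 6:30pm → clear.
D: starts 6:00pm before E ends 8:30pm, and ends 9:00pm after E starts 6:30pm → overlap.
E overlaps D.

Yes — it overlaps D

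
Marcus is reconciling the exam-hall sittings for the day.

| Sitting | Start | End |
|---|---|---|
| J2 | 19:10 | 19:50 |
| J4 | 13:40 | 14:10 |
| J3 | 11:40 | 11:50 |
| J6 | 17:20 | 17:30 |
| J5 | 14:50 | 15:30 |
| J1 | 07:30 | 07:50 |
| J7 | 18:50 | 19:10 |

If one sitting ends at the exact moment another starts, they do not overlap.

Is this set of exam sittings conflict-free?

Sorted by start: J1, J3, J4, J5, J6, J7, J2.
J3 starts after J1 ends, so nothing later overlaps J1 either.
J4 starts after J3 ends, so nothing later overlaps J3 either.
J5 starts after J4 ends, so nothing later overlaps J4 either.
J6 starts after J5 ends, so nothing later overlaps J5 either.
J7 starts after J6 ends, so nothing later overlaps J6 either.
J2 starts exactly when J7 ends (back-to-back, no overlap).
Every pair is clear; the schedule has no overlaps.

Yes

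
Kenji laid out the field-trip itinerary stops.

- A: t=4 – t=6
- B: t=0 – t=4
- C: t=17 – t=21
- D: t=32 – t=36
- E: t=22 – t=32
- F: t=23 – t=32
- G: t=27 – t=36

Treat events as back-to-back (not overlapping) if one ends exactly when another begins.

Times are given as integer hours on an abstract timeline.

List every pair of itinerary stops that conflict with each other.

Check each pair: they overlap iff neither finishes before the other starts.
Sorted by start: B, A, C, E, F, G, D.
A starts exactly when B ends (back-to-back, no overlap), so nothing later overlaps B either.
C starts after A ends, so nothing later overlaps A either.
E starts after C ends, so nothing later overlaps C either.
F starts before E ends → E and F overlap.
G starts before E ends → E and G overlap.
D starts exactly when E ends (back-to-back, no overlap).
G starts before F ends → F and G overlap.
D starts exactly when F ends (back-to-back, no overlap).
D starts before G ends → G and D overlap.

D & G, E & F, E & G, F & G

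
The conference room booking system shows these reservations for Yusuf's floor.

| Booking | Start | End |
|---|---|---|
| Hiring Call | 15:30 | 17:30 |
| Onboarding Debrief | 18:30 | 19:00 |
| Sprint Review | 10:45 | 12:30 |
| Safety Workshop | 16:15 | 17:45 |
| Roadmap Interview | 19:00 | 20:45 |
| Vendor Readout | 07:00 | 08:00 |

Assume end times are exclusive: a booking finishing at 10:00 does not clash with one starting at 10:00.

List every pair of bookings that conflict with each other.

Hiring Call & Safety Workshop

Sorted by start: Vendor Readout, Sprint Review, Hiring Call, Safety Workshop, Onboarding Debrief, Roadmap Interview.
Sprint Review starts after Vendor Readout ends, so nothing later overlaps Vendor Readout either.
Hiring Call starts after Sprint Review ends, so nothing later overlaps Sprint Review either.
Safety Workshop starts before Hiring Call ends → Hiring Call and Safety Workshop overlap.
Onboarding Debrief starts after Hiring Call ends, so nothing later overlaps Hiring Call either.
Onboarding Debrief starts after Safety Workshop ends, so nothing later overlaps Safety Workshop either.
Roadmap Interview starts exactly when Onboarding Debrief ends (back-to-back, no overlap).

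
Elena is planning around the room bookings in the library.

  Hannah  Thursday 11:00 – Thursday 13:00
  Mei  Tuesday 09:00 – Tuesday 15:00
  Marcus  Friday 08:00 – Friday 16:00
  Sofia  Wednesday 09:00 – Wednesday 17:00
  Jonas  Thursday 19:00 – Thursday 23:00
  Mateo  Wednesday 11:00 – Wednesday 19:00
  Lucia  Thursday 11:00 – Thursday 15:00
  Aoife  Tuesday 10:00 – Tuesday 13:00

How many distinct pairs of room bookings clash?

Sorted by start: Mei, Aoife, Sofia, Mateo, Hannah, Lucia, Jonas, Marcus.
Aoife starts before Mei ends → Mei and Aoife overlap.
Sofia starts after Mei ends — done with Mei.
Sofia starts after Aoife ends — done with Aoife.
Mateo starts before Sofia ends → Sofia and Mateo overlap.
Hannah starts after Sofia ends — done with Sofia.
Hannah starts after Mateo ends — done with Mateo.
Lucia starts before Hannah ends → Hannah and Lucia overlap.
Jonas starts after Hannah ends — done with Hannah.
Jonas starts after Lucia ends — done with Lucia.
Marcus starts after Jonas ends.
Overlapping pairs: Aoife & Mei, Hannah & Lucia, Mateo & Sofia — 3 in total.

3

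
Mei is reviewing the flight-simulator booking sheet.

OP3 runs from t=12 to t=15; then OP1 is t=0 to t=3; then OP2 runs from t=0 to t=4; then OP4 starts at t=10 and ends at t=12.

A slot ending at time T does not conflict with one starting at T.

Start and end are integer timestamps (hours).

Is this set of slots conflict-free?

No

Sorted by start: OP1, OP2, OP4, OP3.
OP2 starts before OP1 ends → OP1 and OP2 overlap.
That's a conflict, so the schedule is not conflict-free.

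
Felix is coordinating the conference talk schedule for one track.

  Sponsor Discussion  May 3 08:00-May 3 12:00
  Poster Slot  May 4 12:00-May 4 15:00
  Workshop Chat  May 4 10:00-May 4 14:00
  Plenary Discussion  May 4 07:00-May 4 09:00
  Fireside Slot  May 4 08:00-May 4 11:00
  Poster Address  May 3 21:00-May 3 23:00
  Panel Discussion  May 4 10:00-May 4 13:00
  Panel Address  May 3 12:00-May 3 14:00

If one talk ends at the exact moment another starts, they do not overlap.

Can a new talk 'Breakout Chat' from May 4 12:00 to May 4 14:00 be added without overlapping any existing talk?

No — it overlaps Panel Discussion, Poster Slot, Workshop Chat

Sponsor Discussion: ends May 3 12:00 at or before Breakout Chat starts May 4 12:00 → clear.
Panel Address: ends May 3 14:00 at or before Breakout Chat starts May 4 12:00 → clear.
Poster Address: ends May 3 23:00 at or before Breakout Chat starts May 4 12:00 → clear.
Plenary Discussion: ends May 4 09:00 at or before Breakout Chat starts May 4 12:00 → clear.
Fireside Slot: ends May 4 11:00 at or before Breakout Chat starts May 4 12:00 → clear.
Panel Discussion: starts May 4 10:00 before Breakout Chat ends May 4 14:00, and ends May 4 13:00 after Breakout Chat starts May 4 12:00 → overlap.
Workshop Chat: starts May 4 10:00 before Breakout Chat ends May 4 14:00, and ends May 4 14:00 after Breakout Chat starts May 4 12:00 → overlap.
Poster Slot: starts May 4 12:00 before Breakout Chat ends May 4 14:00, and ends May 4 15:00 after Breakout Chat starts May 4 12:00 → overlap.
Breakout Chat overlaps Panel Discussion, Workshop Chat, Poster Slot.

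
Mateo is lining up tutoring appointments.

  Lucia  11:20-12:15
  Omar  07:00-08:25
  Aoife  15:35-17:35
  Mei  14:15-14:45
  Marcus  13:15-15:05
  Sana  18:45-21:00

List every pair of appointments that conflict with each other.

Sorted by start: Omar, Lucia, Marcus, Mei, Aoife, Sana.
Lucia starts after Omar ends — done with Omar.
Marcus starts after Lucia ends — done with Lucia.
Mei starts before Marcus ends → Marcus and Mei overlap.
Aoife starts after Marcus ends — done with Marcus.
Aoife starts after Mei ends — done with Mei.
Sana starts after Aoife ends.

Marcus & Mei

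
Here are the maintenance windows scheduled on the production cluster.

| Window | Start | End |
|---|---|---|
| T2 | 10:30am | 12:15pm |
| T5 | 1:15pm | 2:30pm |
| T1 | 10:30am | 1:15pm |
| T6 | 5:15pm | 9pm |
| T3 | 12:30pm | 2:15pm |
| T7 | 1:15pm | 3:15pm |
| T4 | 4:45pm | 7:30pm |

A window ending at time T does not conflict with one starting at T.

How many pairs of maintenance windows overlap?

Sorted by start: T1, T2, T3, T5, T7, T4, T6.
T2 starts before T1 ends → T1 and T2 overlap.
T3 starts before T1 ends → T1 and T3 overlap.
T5 starts exactly when T1 ends (back-to-back, no overlap); T1 is clear from here.
T3 starts after T2 ends; T2 is clear from here.
T5 starts before T3 ends → T3 and T5 overlap.
T7 starts before T3 ends → T3 and T7 overlap.
T4 starts after T3 ends; T3 is clear from here.
T7 starts before T5 ends → T5 and T7 overlap.
T4 starts after T5 ends; T5 is clear from here.
T4 starts after T7 ends; T7 is clear from here.
T6 starts before T4 ends → T4 and T6 overlap.
Overlapping pairs: T1 & T2, T1 & T3, T3 & T5, T3 & T7, T4 & T6, T5 & T7 — 6 in total.

6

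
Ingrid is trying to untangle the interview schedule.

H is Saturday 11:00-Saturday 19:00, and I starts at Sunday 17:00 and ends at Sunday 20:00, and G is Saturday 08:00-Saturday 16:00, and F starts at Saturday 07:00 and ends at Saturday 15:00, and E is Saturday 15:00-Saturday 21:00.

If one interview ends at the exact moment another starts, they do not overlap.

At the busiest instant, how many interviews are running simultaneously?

Walk through starts and ends in time order (an end at T is processed before a start at T):
Saturday 07:00 start F → 1
Saturday 08:00 start G → 2
Saturday 11:00 start H → 3
Saturday 15:00 end F → 2
Saturday 15:00 start E → 3
Saturday 16:00 end G → 2
Saturday 19:00 end H → 1
Saturday 21:00 end E → 0
Sunday 17:00 start I → 1
Sunday 20:00 end I → 0
Peak is 3, at Saturday 11:00 (F, G, H).

3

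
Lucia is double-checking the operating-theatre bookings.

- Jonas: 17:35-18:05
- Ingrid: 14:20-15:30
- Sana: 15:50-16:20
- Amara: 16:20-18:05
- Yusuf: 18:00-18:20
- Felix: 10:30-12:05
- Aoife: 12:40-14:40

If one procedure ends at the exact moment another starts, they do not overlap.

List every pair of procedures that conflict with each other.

Amara & Jonas, Amara & Yusuf, Aoife & Ingrid, Jonas & Yusuf

Sorted by start: Felix, Aoife, Ingrid, Sana, Amara, Jonas, Yusuf.
Aoife starts after Felix ends, so Felix has no further overlaps.
Ingrid starts before Aoife ends → Aoife and Ingrid overlap.
Sana starts after Aoife ends, so Aoife has no further overlaps.
Sana starts after Ingrid ends, so Ingrid has no further overlaps.
Amara starts exactly when Sana ends (back-to-back, no overlap), so Sana has no further overlaps.
Jonas starts before Amara ends → Amara and Jonas overlap.
Yusuf starts before Amara ends → Amara and Yusuf overlap.
Yusuf starts before Jonas ends → Jonas and Yusuf overlap.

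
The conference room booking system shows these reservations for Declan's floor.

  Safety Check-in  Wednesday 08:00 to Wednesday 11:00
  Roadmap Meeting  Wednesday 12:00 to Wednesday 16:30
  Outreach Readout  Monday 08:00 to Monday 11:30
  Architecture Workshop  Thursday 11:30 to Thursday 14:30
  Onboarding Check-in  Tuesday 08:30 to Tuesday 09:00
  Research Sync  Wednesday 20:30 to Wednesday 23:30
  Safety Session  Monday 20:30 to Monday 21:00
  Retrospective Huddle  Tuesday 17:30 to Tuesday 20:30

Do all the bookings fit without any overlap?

Yes

Check each pair: they overlap iff neither finishes before the other starts.
Sorted by start: Outreach Readout, Safety Session, Onboarding Check-in, Retrospective Huddle, Safety Check-in, Roadmap Meeting, Research Sync, Architecture Workshop.
Safety Session starts after Outreach Readout ends; Outreach Readout is clear from here.
Onboarding Check-in starts after Safety Session ends; Safety Session is clear from here.
Retrospective Huddle starts after Onboarding Check-in ends; Onboarding Check-in is clear from here.
Safety Check-in starts after Retrospective Huddle ends; Retrospective Huddle is clear from here.
Roadmap Meeting starts after Safety Check-in ends; Safety Check-in is clear from here.
Research Sync starts after Roadmap Meeting ends; Roadmap Meeting is clear from here.
Architecture Workshop starts after Research Sync ends.
Every pair is clear; the schedule has no overlaps.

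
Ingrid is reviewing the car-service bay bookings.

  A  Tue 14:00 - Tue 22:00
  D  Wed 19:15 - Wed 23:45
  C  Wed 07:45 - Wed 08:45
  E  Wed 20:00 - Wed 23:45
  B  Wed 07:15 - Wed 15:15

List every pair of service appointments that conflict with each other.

B & C, D & E

Sorted by start: A, B, C, D, E.
B starts after A ends; A is clear from here.
C starts before B ends → B and C overlap.
D starts after B ends; B is clear from here.
D starts after C ends; C is clear from here.
E starts before D ends → D and E overlap.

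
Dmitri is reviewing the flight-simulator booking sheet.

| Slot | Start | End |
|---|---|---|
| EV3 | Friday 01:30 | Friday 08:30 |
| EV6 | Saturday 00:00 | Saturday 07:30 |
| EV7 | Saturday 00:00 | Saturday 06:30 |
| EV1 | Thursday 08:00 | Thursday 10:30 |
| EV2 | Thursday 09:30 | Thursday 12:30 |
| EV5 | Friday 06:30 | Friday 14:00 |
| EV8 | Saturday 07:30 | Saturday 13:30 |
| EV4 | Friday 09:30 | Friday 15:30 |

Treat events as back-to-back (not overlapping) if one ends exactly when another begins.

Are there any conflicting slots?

Sorted by start: EV1, EV2, EV3, EV5, EV4, EV6, EV7, EV8.
EV2 starts before EV1 ends → EV1 and EV2 overlap.
That's a conflict, so the schedule is not conflict-free.

Yes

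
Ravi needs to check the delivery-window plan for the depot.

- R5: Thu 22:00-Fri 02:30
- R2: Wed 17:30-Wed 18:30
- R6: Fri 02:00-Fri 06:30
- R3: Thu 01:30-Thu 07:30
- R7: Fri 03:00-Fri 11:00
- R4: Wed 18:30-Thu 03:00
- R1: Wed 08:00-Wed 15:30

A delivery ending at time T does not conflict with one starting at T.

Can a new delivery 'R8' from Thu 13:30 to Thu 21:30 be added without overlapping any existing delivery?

R1: ends Wed 15:30 at or before R8 starts Thu 13:30 → clear.
R2: ends Wed 18:30 at or before R8 starts Thu 13:30 → clear.
R4: ends Thu 03:00 at or before R8 starts Thu 13:30 → clear.
R3: ends Thu 07:30 at or before R8 starts Thu 13:30 → clear.
R5: starts Thu 22:00 at or after R8 ends Thu 21:30 → clear.
R6: starts Fri 02:00 at or after R8 ends Thu 21:30 → clear.
R7: starts Fri 03:00 at or after R8 ends Thu 21:30 → clear.

Yes — the slot is free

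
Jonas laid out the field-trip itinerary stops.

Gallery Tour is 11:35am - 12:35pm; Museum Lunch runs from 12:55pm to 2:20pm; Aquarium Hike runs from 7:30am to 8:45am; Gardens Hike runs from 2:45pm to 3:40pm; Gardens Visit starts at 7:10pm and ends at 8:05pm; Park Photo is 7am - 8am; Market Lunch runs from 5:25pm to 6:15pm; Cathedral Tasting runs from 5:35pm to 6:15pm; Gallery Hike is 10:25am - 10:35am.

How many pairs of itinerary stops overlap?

Check each pair: they overlap iff neither finishes before the other starts.
Sorted by start: Park Photo, Aquarium Hike, Gallery Hike, Gallery Tour, Museum Lunch, Gardens Hike, Market Lunch, Cathedral Tasting, Gardens Visit.
Aquarium Hike starts before Park Photo ends → Park Photo and Aquarium Hike overlap.
Gallery Hike starts after Park Photo ends, so nothing later overlaps Park Photo either.
Gallery Hike starts after Aquarium Hike ends, so nothing later overlaps Aquarium Hike either.
Gallery Tour starts after Gallery Hike ends, so nothing later overlaps Gallery Hike either.
Museum Lunch starts after Gallery Tour ends, so nothing later overlaps Gallery Tour either.
Gardens Hike starts after Museum Lunch ends, so nothing later overlaps Museum Lunch either.
Market Lunch starts after Gardens Hike ends, so nothing later overlaps Gardens Hike either.
Cathedral Tasting starts before Market Lunch ends → Market Lunch and Cathedral Tasting overlap.
Gardens Visit starts after Market Lunch ends.
Gardens Visit starts after Cathedral Tasting ends.
Overlapping pairs: Aquarium Hike & Park Photo, Cathedral Tasting & Market Lunch — 2 in total.

2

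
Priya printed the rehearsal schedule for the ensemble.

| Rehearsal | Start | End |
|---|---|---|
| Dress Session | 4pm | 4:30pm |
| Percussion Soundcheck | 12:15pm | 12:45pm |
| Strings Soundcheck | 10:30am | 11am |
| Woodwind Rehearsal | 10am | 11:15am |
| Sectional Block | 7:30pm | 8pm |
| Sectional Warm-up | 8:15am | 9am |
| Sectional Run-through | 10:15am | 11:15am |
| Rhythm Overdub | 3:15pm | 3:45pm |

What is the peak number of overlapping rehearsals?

3

Sort all start/end points and keep a running count:
8:15am start Sectional Warm-up → 1
9am end Sectional Warm-up → 0
10am start Woodwind Rehearsal → 1
10:15am start Sectional Run-through → 2
10:30am start Strings Soundcheck → 3
11am end Strings Soundcheck → 2
11:15am end Sectional Run-through → 1
11:15am end Woodwind Rehearsal → 0
12:15pm start Percussion Soundcheck → 1
12:45pm end Percussion Soundcheck → 0
3:15pm start Rhythm Overdub → 1
3:45pm end Rhythm Overdub → 0
4pm start Dress Session → 1
4:30pm end Dress Session → 0
7:30pm start Sectional Block → 1
8pm end Sectional Block → 0
Peak is 3, at 10:30am (Sectional Run-through, Strings Soundcheck, Woodwind Rehearsal).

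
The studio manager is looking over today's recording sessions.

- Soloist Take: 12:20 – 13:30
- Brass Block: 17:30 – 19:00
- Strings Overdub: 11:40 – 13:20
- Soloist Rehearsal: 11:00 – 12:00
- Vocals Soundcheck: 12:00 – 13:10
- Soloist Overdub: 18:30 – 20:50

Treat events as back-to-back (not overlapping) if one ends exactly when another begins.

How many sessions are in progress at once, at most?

3

Sort all start/end points and keep a running count:
11:00 start Soloist Rehearsal → 1
11:40 start Strings Overdub → 2
12:00 end Soloist Rehearsal → 1
12:00 start Vocals Soundcheck → 2
12:20 start Soloist Take → 3
13:10 end Vocals Soundcheck → 2
13:20 end Strings Overdub → 1
13:30 end Soloist Take → 0
17:30 start Brass Block → 1
18:30 start Soloist Overdub → 2
19:00 end Brass Block → 1
20:50 end Soloist Overdub → 0
Peak is 3, at 12:20 (Soloist Take, Strings Overdub, Vocals Soundcheck).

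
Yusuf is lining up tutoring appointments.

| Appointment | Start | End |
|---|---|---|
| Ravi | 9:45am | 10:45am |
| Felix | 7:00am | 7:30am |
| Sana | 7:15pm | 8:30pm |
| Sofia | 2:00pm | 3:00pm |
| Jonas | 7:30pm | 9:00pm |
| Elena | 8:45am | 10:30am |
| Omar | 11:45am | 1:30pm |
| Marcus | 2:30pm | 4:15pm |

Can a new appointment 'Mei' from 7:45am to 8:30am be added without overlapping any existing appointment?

Yes — the slot is free

Felix: ends 7:30am at or before Mei starts 7:45am → clear.
Elena: starts 8:45am at or after Mei ends 8:30am → clear.
Ravi: starts 9:45am at or after Mei ends 8:30am → clear.
Omar: starts 11:45am at or after Mei ends 8:30am → clear.
Sofia: starts 2:00pm at or after Mei ends 8:30am → clear.
Marcus: starts 2:30pm at or after Mei ends 8:30am → clear.
Sana: starts 7:15pm at or after Mei ends 8:30am → clear.
Jonas: starts 7:30pm at or after Mei ends 8:30am → clear.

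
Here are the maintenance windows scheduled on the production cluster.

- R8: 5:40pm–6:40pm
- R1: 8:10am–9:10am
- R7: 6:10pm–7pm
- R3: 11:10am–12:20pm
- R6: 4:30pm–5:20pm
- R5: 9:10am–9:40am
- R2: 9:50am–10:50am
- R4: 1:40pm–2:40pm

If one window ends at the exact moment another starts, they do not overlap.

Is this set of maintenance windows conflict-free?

Two intervals overlap when each starts before the other ends.
Sorted by start: R1, R5, R2, R3, R4, R6, R8, R7.
R5 starts exactly when R1 ends (back-to-back, no overlap), so nothing later overlaps R1 either.
R2 starts after R5 ends, so nothing later overlaps R5 either.
R3 starts after R2 ends, so nothing later overlaps R2 either.
R4 starts after R3 ends, so nothing later overlaps R3 either.
R6 starts after R4 ends, so nothing later overlaps R4 either.
R8 starts after R6 ends, so nothing later overlaps R6 either.
R7 starts before R8 ends → R8 and R7 overlap.
That's a conflict, so the schedule is not conflict-free.

No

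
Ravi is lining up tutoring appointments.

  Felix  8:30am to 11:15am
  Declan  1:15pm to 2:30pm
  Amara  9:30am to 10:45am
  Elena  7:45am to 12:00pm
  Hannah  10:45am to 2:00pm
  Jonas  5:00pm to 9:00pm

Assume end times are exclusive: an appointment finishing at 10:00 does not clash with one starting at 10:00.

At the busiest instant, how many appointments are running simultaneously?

3

Walk through starts and ends in time order (an end at T is processed before a start at T):
7:45am start Elena → 1
8:30am start Felix → 2
9:30am start Amara → 3
10:45am end Amara → 2
10:45am start Hannah → 3
11:15am end Felix → 2
12:00pm end Elena → 1
1:15pm start Declan → 2
2:00pm end Hannah → 1
2:30pm end Declan → 0
5:00pm start Jonas → 1
9:00pm end Jonas → 0
Peak is 3, at 9:30am (Amara, Elena, Felix).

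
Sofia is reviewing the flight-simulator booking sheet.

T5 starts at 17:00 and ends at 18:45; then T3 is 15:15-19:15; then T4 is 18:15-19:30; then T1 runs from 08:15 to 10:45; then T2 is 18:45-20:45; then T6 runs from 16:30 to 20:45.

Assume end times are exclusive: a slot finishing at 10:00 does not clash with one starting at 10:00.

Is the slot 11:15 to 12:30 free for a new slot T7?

Yes — the slot is free

T1: ends 10:45 at or before T7 starts 11:15 → clear.
T3: starts 15:15 at or after T7 ends 12:30 → clear.
T6: starts 16:30 at or after T7 ends 12:30 → clear.
T5: starts 17:00 at or after T7 ends 12:30 → clear.
T4: starts 18:15 at or after T7 ends 12:30 → clear.
T2: starts 18:45 at or after T7 ends 12:30 → clear.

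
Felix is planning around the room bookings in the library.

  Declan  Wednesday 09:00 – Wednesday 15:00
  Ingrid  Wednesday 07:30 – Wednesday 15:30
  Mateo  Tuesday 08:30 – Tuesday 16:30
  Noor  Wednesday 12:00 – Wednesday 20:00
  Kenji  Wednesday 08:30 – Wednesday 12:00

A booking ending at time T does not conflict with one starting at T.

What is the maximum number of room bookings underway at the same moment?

3

Sweep the timeline, counting +1 at each start and −1 at each end (ends before starts at a tie):
Tuesday 08:30 start Mateo → 1
Tuesday 16:30 end Mateo → 0
Wednesday 07:30 start Ingrid → 1
Wednesday 08:30 start Kenji → 2
Wednesday 09:00 start Declan → 3
Wednesday 12:00 end Kenji → 2
Wednesday 12:00 start Noor → 3
Wednesday 15:00 end Declan → 2
Wednesday 15:30 end Ingrid → 1
Wednesday 20:00 end Noor → 0
Peak is 3, at Wednesday 09:00 (Declan, Ingrid, Kenji).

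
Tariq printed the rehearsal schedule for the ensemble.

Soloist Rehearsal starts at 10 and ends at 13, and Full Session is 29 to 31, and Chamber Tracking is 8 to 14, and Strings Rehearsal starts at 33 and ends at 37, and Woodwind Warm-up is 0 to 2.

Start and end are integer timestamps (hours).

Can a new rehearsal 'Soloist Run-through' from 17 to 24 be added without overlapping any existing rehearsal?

Woodwind Warm-up: ends 2 at or before Soloist Run-through starts 17 → clear.
Chamber Tracking: ends 14 at or before Soloist Run-through starts 17 → clear.
Soloist Rehearsal: ends 13 at or before Soloist Run-through starts 17 → clear.
Full Session: starts 29 at or after Soloist Run-through ends 24 → clear.
Strings Rehearsal: starts 33 at or after Soloist Run-through ends 24 → clear.

Yes — the slot is free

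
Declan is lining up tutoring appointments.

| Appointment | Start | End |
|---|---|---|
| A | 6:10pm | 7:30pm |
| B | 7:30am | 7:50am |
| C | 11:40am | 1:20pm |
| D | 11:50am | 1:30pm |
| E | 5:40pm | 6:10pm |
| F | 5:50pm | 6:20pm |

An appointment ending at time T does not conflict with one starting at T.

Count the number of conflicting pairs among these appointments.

3

Two intervals overlap when each starts before the other ends.
Sorted by start: B, C, D, E, F, A.
C starts after B ends, so nothing later overlaps B either.
D starts before C ends → C and D overlap.
E starts after C ends, so nothing later overlaps C either.
E starts after D ends, so nothing later overlaps D either.
F starts before E ends → E and F overlap.
A starts exactly when E ends (back-to-back, no overlap).
A starts before F ends → F and A overlap.
Overlapping pairs: A & F, C & D, E & F — 3 in total.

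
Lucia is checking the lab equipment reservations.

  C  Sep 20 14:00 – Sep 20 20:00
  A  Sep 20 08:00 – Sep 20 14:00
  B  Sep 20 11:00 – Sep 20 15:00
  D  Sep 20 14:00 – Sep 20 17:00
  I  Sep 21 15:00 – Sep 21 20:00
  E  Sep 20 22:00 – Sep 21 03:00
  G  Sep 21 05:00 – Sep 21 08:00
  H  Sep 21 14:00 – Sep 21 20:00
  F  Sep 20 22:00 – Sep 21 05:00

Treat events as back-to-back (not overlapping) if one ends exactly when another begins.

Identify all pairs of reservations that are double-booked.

Sorted by start: A, B, C, D, E, F, G, H, I.
B starts before A ends → A and B overlap.
C starts exactly when A ends (back-to-back, no overlap), so nothing later overlaps A either.
C starts before B ends → B and C overlap.
D starts before B ends → B and D overlap.
E starts after B ends, so nothing later overlaps B either.
D starts before C ends → C and D overlap.
E starts after C ends, so nothing later overlaps C either.
E starts after D ends, so nothing later overlaps D either.
F starts before E ends → E and F overlap.
G starts after E ends, so nothing later overlaps E either.
G starts exactly when F ends (back-to-back, no overlap), so nothing later overlaps F either.
H starts after G ends, so nothing later overlaps G either.
I starts before H ends → H and I overlap.

A & B, B & C, B & D, C & D, E & F, H & I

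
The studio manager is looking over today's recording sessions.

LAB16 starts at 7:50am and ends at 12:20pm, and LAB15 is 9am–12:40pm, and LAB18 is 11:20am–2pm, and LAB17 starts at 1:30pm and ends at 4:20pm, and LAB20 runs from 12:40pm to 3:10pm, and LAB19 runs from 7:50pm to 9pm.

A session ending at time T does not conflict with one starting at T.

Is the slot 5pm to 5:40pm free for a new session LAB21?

Yes — the slot is free

LAB16: ends 12:20pm at or before LAB21 starts 5pm → clear.
LAB15: ends 12:40pm at or before LAB21 starts 5pm → clear.
LAB18: ends 2pm at or before LAB21 starts 5pm → clear.
LAB20: ends 3:10pm at or before LAB21 starts 5pm → clear.
LAB17: ends 4:20pm at or before LAB21 starts 5pm → clear.
LAB19: starts 7:50pm at or after LAB21 ends 5:40pm → clear.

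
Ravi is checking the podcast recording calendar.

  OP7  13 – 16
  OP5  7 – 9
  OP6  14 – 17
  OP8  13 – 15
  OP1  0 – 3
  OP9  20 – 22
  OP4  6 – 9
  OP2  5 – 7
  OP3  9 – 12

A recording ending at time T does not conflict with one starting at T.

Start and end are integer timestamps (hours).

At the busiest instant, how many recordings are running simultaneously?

3

Sort all start/end points and keep a running count:
0 start OP1 → 1
3 end OP1 → 0
5 start OP2 → 1
6 start OP4 → 2
7 end OP2 → 1
7 start OP5 → 2
9 end OP4 → 1
9 end OP5 → 0
9 start OP3 → 1
12 end OP3 → 0
13 start OP7 → 1
13 start OP8 → 2
14 start OP6 → 3
15 end OP8 → 2
16 end OP7 → 1
17 end OP6 → 0
20 start OP9 → 1
22 end OP9 → 0
Peak is 3, at 14 (OP6, OP7, OP8).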